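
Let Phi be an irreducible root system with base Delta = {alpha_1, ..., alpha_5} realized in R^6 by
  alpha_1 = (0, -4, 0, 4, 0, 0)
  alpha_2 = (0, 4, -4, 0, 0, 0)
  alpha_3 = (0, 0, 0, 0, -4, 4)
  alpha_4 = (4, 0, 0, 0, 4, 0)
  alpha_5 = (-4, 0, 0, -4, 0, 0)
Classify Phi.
Compute the Cartan integers a_ij = 2(alpha_i, alpha_j)/(alpha_j, alpha_j); the resulting 5x5 Cartan matrix is
[[2, -1, 0, 0, -1], [-1, 2, 0, 0, 0], [0, 0, 2, -1, 0], [0, 0, -1, 2, -1], [-1, 0, 0, -1, 2]].
All simple roots have the same length, so the diagram is simply laced. The associated Dynkin diagram is a chain of 5 nodes with single edges (A_5), so the type is A_5 (the algebra sl(6)).

type A_5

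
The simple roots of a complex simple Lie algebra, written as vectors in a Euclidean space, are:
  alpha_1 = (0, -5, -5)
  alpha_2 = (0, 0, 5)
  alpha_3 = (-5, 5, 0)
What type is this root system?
Compute the Cartan integers a_ij = 2(alpha_i, alpha_j)/(alpha_j, alpha_j); the resulting 3x3 Cartan matrix is
[[2, -2, -1], [-1, 2, 0], [-1, 0, 2]].
The roots have two lengths (squared-length ratio 2:1); the short ones are alpha_{2}. The associated Dynkin diagram is a chain of 3 nodes with a double edge at one end; the terminal node there is the unique short simple root (B_3), so the type is B_3 (the algebra so(7)).

B_3 (so(7))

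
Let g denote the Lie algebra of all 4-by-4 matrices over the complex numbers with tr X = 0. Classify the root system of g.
This is sl(4), which has dimension 4^2 - 1 = 15 and rank 4 - 1 = 3 (a Cartan subalgebra is the diagonal traceless matrices). In the classification of classical Lie algebras, the special linear algebra sl(n+1) has type A_n; here n = 3, so the Dynkin diagram is a chain of 3 nodes with single edges (A_3). Hence the type is A_3.

A_3 (sl(4))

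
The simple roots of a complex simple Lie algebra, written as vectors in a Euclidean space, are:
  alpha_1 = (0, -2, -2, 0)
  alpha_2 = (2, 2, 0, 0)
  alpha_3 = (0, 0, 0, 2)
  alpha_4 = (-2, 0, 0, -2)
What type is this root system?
Compute the Cartan integers a_ij = 2(alpha_i, alpha_j)/(alpha_j, alpha_j); the resulting 4x4 Cartan matrix is
[[2, -1, 0, 0], [-1, 2, 0, -1], [0, 0, 2, -1], [0, -1, -2, 2]].
The roots have two lengths (squared-length ratio 2:1); the short ones are alpha_{3}. The associated Dynkin diagram is a chain of 4 nodes with a double edge at one end; the terminal node there is the unique short simple root (B_4), so the type is B_4 (the algebra so(9)).

type B_4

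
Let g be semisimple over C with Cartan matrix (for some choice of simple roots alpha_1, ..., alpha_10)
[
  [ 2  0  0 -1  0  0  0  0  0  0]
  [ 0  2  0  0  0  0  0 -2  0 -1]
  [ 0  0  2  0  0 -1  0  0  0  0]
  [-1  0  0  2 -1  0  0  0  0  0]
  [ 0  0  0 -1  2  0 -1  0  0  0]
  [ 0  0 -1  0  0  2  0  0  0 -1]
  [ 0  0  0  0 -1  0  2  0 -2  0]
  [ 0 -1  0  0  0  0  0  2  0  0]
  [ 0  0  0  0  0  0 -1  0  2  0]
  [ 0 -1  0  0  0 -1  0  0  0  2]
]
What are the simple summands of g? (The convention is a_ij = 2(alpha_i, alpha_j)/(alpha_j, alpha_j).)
The diagram associated to this matrix has two connected components: the simple roots {alpha_2, alpha_3, alpha_6, alpha_8, alpha_10} form a chain of 5 nodes with a double edge at one end; the terminal node there is the unique short simple root (B_5), and {alpha_1, alpha_4, alpha_5, alpha_7, alpha_9} form a chain of 5 nodes with a double edge at one end; the terminal node there is the unique short simple root (B_5). A semisimple Lie algebra decomposes uniquely as the direct sum of simple ideals, one per connected component of its Dynkin diagram, so g ≅ B_5 ⊕ B_5 (dimension 55 + 55 = 110).

type B_5 ⊕ type B_5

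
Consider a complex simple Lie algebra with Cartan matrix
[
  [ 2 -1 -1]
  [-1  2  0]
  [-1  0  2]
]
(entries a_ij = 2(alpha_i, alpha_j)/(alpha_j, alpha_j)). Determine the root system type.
A_3

The matrix has rank 3 with 2's on the diagonal. Reading the off-diagonal entries as Dynkin edges (a single edge where a_ij = a_ji = -1; a double or triple edge where a_ij * a_ji = 2 or 3), the diagram is a chain of 3 nodes with single edges (A_3). One simple-root ordering that puts it in standard form is (alpha_3, alpha_1, alpha_2). So the algebra is type A_3, i.e. sl(4).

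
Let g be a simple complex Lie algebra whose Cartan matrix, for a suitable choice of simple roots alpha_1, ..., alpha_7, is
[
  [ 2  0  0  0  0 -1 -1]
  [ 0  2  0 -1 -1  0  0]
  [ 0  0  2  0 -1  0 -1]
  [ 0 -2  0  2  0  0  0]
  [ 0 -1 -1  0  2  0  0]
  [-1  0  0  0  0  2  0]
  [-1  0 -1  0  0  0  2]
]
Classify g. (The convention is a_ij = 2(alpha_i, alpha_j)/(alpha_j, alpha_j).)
C_7 (sp(14))

The matrix has rank 7 with 2's on the diagonal. Reading the off-diagonal entries as Dynkin edges (a single edge where a_ij = a_ji = -1; a double or triple edge where a_ij * a_ji = 2 or 3), the diagram is a chain of 7 nodes with a double edge at one end; the terminal node there is the unique long simple root (C_7). One simple-root ordering that puts it in standard form is (alpha_6, alpha_1, alpha_7, alpha_3, alpha_5, alpha_2, alpha_4). So the algebra is type C_7, i.e. sp(14).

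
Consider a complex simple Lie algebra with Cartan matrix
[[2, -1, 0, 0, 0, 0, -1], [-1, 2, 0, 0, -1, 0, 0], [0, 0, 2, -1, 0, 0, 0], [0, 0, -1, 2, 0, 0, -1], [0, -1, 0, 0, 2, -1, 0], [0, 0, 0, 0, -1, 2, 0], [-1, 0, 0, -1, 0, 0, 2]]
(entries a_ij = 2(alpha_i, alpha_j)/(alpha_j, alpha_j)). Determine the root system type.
The matrix has rank 7 with 2's on the diagonal. Reading the off-diagonal entries as Dynkin edges (a single edge where a_ij = a_ji = -1; a double or triple edge where a_ij * a_ji = 2 or 3), the diagram is a chain of 7 nodes with single edges (A_7). One simple-root ordering that puts it in standard form is (alpha_3, alpha_4, alpha_7, alpha_1, alpha_2, alpha_5, alpha_6). So the algebra is type A_7, i.e. sl(8).

A_7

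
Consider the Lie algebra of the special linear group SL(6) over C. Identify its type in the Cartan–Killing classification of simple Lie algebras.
A5

This is sl(6), which has dimension 6^2 - 1 = 35 and rank 6 - 1 = 5 (a Cartan subalgebra is the diagonal traceless matrices). In the classification of classical Lie algebras, the special linear algebra sl(n+1) has type A_n; here n = 5, so the Dynkin diagram is a chain of 5 nodes with single edges (A_5). Hence the type is A_5.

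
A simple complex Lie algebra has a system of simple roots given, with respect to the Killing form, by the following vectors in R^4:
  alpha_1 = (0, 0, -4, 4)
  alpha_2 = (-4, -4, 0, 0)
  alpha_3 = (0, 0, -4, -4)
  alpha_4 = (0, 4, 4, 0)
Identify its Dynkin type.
Compute the Cartan integers a_ij = 2(alpha_i, alpha_j)/(alpha_j, alpha_j); the resulting 4x4 Cartan matrix is
[[2, 0, 0, -1], [0, 2, 0, -1], [0, 0, 2, -1], [-1, -1, -1, 2]].
All simple roots have the same length, so the diagram is simply laced. The associated Dynkin diagram is a chain of 2 nodes with a fork of two nodes at one end (D_4), so the type is D_4 (the algebra so(8)).

D_4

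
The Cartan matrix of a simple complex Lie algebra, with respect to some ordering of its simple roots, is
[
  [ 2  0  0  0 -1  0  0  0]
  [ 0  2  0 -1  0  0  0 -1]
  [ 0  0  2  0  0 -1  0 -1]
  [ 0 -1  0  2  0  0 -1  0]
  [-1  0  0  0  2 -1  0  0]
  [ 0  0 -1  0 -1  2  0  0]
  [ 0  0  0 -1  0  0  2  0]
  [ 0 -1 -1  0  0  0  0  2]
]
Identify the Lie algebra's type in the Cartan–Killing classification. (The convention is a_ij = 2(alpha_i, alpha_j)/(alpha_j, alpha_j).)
The matrix has rank 8 with 2's on the diagonal. Reading the off-diagonal entries as Dynkin edges (a single edge where a_ij = a_ji = -1; a double or triple edge where a_ij * a_ji = 2 or 3), the diagram is a chain of 8 nodes with single edges (A_8). One simple-root ordering that puts it in standard form is (alpha_1, alpha_5, alpha_6, alpha_3, alpha_8, alpha_2, alpha_4, alpha_7). So the algebra is type A_8, i.e. sl(9).

type A_8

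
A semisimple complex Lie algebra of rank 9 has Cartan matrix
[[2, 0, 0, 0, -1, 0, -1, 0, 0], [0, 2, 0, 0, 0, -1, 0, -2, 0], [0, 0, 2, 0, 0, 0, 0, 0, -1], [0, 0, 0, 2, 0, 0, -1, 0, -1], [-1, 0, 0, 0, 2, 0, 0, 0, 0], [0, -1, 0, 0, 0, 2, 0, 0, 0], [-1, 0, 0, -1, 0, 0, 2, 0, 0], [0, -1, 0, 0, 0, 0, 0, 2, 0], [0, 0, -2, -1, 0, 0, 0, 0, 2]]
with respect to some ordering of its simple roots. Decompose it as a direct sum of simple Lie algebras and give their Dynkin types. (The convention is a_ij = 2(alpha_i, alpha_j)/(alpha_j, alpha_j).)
type B_3 ⊕ type B_6

The diagram associated to this matrix has two connected components: the simple roots {alpha_2, alpha_6, alpha_8} form a chain of 3 nodes with a double edge at one end; the terminal node there is the unique short simple root (B_3), and {alpha_1, alpha_3, alpha_4, alpha_5, alpha_7, alpha_9} form a chain of 6 nodes with a double edge at one end; the terminal node there is the unique short simple root (B_6). A semisimple Lie algebra decomposes uniquely as the direct sum of simple ideals, one per connected component of its Dynkin diagram, so g ≅ B_3 ⊕ B_6 (dimension 21 + 78 = 99).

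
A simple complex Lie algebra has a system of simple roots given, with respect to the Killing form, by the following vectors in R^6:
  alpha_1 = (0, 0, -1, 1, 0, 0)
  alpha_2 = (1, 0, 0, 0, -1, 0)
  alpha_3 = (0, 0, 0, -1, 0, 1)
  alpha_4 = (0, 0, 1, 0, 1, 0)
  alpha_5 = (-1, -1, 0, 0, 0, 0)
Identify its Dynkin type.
Compute the Cartan integers a_ij = 2(alpha_i, alpha_j)/(alpha_j, alpha_j); the resulting 5x5 Cartan matrix is
[[2, 0, -1, -1, 0], [0, 2, 0, -1, -1], [-1, 0, 2, 0, 0], [-1, -1, 0, 2, 0], [0, -1, 0, 0, 2]].
All simple roots have the same length, so the diagram is simply laced. The associated Dynkin diagram is a chain of 5 nodes with single edges (A_5), so the type is A_5 (the algebra sl(6)).

A_5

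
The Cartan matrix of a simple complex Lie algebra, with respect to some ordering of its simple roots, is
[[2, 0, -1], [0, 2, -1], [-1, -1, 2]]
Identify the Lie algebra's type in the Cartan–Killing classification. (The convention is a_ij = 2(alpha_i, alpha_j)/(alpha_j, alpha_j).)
A_3 (sl(4))

The matrix has rank 3 with 2's on the diagonal. Reading the off-diagonal entries as Dynkin edges (a single edge where a_ij = a_ji = -1; a double or triple edge where a_ij * a_ji = 2 or 3), the diagram is a chain of 3 nodes with single edges (A_3). One simple-root ordering that puts it in standard form is (alpha_2, alpha_3, alpha_1). So the algebra is type A_3, i.e. sl(4).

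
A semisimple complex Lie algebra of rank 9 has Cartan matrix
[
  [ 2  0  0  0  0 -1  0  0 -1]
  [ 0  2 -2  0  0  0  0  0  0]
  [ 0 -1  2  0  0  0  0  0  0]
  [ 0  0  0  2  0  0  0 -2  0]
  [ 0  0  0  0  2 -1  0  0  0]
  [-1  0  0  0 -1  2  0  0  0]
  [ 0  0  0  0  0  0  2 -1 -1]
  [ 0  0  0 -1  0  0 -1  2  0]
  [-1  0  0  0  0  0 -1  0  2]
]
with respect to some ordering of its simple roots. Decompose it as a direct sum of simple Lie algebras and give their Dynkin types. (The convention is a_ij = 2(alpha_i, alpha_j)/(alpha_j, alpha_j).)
B_2 (so(5)) + C_7 (sp(14))

The diagram associated to this matrix has two connected components: the simple roots {alpha_2, alpha_3} form a chain of 2 nodes with a double edge at one end; the terminal node there is the unique short simple root (B_2), and {alpha_1, alpha_4, alpha_5, alpha_6, alpha_7, alpha_8, alpha_9} form a chain of 7 nodes with a double edge at one end; the terminal node there is the unique long simple root (C_7). A semisimple Lie algebra decomposes uniquely as the direct sum of simple ideals, one per connected component of its Dynkin diagram, so g ≅ B_2 ⊕ C_7 (dimension 10 + 105 = 115).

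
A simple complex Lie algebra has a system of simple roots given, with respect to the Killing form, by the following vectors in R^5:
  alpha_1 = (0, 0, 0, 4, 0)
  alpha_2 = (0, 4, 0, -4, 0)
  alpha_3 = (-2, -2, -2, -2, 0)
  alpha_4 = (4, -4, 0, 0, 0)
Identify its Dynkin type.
Compute the Cartan integers a_ij = 2(alpha_i, alpha_j)/(alpha_j, alpha_j); the resulting 4x4 Cartan matrix is
[[2, -1, -1, 0], [-2, 2, 0, -1], [-1, 0, 2, 0], [0, -1, 0, 2]].
The roots have two lengths (squared-length ratio 2:1); the short ones are alpha_{1,3}. The associated Dynkin diagram is a chain of 4 nodes with a double edge between the middle two (F_4), so the type is F_4.

type F_4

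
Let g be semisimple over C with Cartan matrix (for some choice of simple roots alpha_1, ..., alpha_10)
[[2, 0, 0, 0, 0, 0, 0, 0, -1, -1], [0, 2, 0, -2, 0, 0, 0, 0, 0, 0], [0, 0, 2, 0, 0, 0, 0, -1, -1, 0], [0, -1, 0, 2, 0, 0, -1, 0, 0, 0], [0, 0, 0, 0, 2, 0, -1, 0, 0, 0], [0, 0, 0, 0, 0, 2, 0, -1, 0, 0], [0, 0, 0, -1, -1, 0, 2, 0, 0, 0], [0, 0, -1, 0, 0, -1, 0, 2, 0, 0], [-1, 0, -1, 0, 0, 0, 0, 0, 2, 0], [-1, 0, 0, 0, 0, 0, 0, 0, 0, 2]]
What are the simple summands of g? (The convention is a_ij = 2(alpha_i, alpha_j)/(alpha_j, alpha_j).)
The diagram associated to this matrix has two connected components: the simple roots {alpha_1, alpha_3, alpha_6, alpha_8, alpha_9, alpha_10} form a chain of 6 nodes with single edges (A_6), and {alpha_2, alpha_4, alpha_5, alpha_7} form a chain of 4 nodes with a double edge at one end; the terminal node there is the unique long simple root (C_4). A semisimple Lie algebra decomposes uniquely as the direct sum of simple ideals, one per connected component of its Dynkin diagram, so g ≅ A_6 ⊕ C_4 (dimension 48 + 36 = 84).

A6 ⊕ C4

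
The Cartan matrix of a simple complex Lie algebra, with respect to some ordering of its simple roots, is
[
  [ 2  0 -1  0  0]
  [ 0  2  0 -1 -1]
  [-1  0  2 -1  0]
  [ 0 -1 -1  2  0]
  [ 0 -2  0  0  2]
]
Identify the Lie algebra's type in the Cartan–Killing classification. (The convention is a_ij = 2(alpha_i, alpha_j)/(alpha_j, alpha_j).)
type C_5

The matrix has rank 5 with 2's on the diagonal. Reading the off-diagonal entries as Dynkin edges (a single edge where a_ij = a_ji = -1; a double or triple edge where a_ij * a_ji = 2 or 3), the diagram is a chain of 5 nodes with a double edge at one end; the terminal node there is the unique long simple root (C_5). One simple-root ordering that puts it in standard form is (alpha_1, alpha_3, alpha_4, alpha_2, alpha_5). So the algebra is type C_5, i.e. sp(10).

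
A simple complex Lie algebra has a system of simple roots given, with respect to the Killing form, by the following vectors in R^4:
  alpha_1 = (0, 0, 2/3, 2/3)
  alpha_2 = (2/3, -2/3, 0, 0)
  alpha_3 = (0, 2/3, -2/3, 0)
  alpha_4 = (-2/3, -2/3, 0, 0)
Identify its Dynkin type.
D_4

Compute the Cartan integers a_ij = 2(alpha_i, alpha_j)/(alpha_j, alpha_j); the resulting 4x4 Cartan matrix is
[[2, 0, -1, 0], [0, 2, -1, 0], [-1, -1, 2, -1], [0, 0, -1, 2]].
All simple roots have the same length, so the diagram is simply laced. The associated Dynkin diagram is a chain of 2 nodes with a fork of two nodes at one end (D_4), so the type is D_4 (the algebra so(8)).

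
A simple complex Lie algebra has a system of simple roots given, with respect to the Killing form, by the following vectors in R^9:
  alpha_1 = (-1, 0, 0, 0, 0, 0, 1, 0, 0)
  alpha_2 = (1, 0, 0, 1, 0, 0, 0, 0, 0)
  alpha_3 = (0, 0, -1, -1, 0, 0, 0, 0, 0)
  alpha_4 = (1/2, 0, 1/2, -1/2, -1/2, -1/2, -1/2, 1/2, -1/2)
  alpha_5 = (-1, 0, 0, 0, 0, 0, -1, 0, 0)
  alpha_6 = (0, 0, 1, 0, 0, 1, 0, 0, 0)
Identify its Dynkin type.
Compute the Cartan integers a_ij = 2(alpha_i, alpha_j)/(alpha_j, alpha_j); the resulting 6x6 Cartan matrix is
[[2, -1, 0, -1, 0, 0], [-1, 2, -1, 0, -1, 0], [0, -1, 2, 0, 0, -1], [-1, 0, 0, 2, 0, 0], [0, -1, 0, 0, 2, 0], [0, 0, -1, 0, 0, 2]].
All simple roots have the same length, so the diagram is simply laced. The associated Dynkin diagram is a chain of 5 nodes with one extra node attached to the third node from one end (E_6), so the type is E_6.

E6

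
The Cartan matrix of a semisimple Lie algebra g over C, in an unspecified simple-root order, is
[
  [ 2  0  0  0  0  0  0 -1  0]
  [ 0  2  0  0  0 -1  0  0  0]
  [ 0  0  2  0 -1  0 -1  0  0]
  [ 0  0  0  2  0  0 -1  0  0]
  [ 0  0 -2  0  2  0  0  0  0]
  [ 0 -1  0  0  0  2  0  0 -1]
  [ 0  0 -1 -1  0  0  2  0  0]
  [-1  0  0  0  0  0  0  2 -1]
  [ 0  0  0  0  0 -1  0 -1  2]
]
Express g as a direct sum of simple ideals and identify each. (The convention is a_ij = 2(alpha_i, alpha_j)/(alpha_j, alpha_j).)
A_5 (sl(6)) + C_4 (sp(8))

The diagram associated to this matrix has two connected components: the simple roots {alpha_1, alpha_2, alpha_6, alpha_8, alpha_9} form a chain of 5 nodes with single edges (A_5), and {alpha_3, alpha_4, alpha_5, alpha_7} form a chain of 4 nodes with a double edge at one end; the terminal node there is the unique long simple root (C_4). A semisimple Lie algebra decomposes uniquely as the direct sum of simple ideals, one per connected component of its Dynkin diagram, so g ≅ A_5 ⊕ C_4 (dimension 35 + 36 = 71).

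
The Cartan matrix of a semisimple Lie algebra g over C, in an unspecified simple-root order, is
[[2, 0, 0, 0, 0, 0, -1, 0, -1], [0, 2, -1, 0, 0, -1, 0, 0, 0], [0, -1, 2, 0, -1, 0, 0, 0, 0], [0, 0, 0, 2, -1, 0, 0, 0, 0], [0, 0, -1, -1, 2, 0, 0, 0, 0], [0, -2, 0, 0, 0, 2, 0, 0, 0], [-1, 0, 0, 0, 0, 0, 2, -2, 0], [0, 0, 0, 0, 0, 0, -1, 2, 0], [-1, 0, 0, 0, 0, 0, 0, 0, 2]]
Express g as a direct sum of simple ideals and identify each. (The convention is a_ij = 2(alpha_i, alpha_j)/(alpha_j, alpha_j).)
The diagram associated to this matrix has two connected components: the simple roots {alpha_1, alpha_7, alpha_8, alpha_9} form a chain of 4 nodes with a double edge at one end; the terminal node there is the unique short simple root (B_4), and {alpha_2, alpha_3, alpha_4, alpha_5, alpha_6} form a chain of 5 nodes with a double edge at one end; the terminal node there is the unique long simple root (C_5). A semisimple Lie algebra decomposes uniquely as the direct sum of simple ideals, one per connected component of its Dynkin diagram, so g ≅ B_4 ⊕ C_5 (dimension 36 + 55 = 91).

B_4 + C_5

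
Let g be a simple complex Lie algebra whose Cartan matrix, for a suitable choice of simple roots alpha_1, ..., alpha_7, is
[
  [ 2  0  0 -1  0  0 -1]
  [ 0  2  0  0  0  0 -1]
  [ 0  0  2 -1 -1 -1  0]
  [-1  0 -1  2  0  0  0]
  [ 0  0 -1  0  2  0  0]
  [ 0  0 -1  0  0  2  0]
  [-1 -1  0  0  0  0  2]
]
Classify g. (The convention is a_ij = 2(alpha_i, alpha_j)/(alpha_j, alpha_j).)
The matrix has rank 7 with 2's on the diagonal. Reading the off-diagonal entries as Dynkin edges (a single edge where a_ij = a_ji = -1; a double or triple edge where a_ij * a_ji = 2 or 3), the diagram is a chain of 5 nodes with a fork of two nodes at one end (D_7). One simple-root ordering that puts it in standard form is (alpha_2, alpha_7, alpha_1, alpha_4, alpha_3, alpha_5, alpha_6). So the algebra is type D_7, i.e. so(14).

type D_7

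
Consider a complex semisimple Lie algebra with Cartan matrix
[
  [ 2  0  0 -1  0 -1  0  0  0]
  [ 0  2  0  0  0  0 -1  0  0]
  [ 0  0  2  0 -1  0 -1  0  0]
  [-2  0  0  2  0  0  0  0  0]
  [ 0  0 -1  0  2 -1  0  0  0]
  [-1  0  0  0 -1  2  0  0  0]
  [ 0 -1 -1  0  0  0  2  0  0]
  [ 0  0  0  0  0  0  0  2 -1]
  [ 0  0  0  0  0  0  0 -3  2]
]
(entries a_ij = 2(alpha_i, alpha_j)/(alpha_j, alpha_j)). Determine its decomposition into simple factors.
The diagram associated to this matrix has two connected components: the simple roots {alpha_1, alpha_2, alpha_3, alpha_4, alpha_5, alpha_6, alpha_7} form a chain of 7 nodes with a double edge at one end; the terminal node there is the unique long simple root (C_7), and {alpha_8, alpha_9} form two nodes joined by a triple edge (G_2). A semisimple Lie algebra decomposes uniquely as the direct sum of simple ideals, one per connected component of its Dynkin diagram, so g ≅ C_7 ⊕ G_2 (dimension 105 + 14 = 119).

C_7 (sp(14)) ⊕ G_2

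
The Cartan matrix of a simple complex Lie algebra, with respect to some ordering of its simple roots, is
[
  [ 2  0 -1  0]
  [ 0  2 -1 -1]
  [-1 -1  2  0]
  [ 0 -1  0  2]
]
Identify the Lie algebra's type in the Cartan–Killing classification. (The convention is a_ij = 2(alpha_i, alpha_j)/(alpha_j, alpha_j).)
The matrix has rank 4 with 2's on the diagonal. Reading the off-diagonal entries as Dynkin edges (a single edge where a_ij = a_ji = -1; a double or triple edge where a_ij * a_ji = 2 or 3), the diagram is a chain of 4 nodes with single edges (A_4). One simple-root ordering that puts it in standard form is (alpha_1, alpha_3, alpha_2, alpha_4). So the algebra is type A_4, i.e. sl(5).

A4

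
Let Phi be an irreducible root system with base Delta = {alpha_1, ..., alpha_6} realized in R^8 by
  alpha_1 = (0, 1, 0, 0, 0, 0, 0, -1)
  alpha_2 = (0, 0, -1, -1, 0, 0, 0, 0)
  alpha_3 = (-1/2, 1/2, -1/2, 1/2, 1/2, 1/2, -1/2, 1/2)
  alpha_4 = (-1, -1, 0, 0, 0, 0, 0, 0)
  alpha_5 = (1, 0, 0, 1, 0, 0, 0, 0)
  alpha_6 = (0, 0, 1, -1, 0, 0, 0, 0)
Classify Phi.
E_6

Compute the Cartan integers a_ij = 2(alpha_i, alpha_j)/(alpha_j, alpha_j); the resulting 6x6 Cartan matrix is
[[2, 0, 0, -1, 0, 0], [0, 2, 0, 0, -1, 0], [0, 0, 2, 0, 0, -1], [-1, 0, 0, 2, -1, 0], [0, -1, 0, -1, 2, -1], [0, 0, -1, 0, -1, 2]].
All simple roots have the same length, so the diagram is simply laced. The associated Dynkin diagram is a chain of 5 nodes with one extra node attached to the third node from one end (E_6), so the type is E_6.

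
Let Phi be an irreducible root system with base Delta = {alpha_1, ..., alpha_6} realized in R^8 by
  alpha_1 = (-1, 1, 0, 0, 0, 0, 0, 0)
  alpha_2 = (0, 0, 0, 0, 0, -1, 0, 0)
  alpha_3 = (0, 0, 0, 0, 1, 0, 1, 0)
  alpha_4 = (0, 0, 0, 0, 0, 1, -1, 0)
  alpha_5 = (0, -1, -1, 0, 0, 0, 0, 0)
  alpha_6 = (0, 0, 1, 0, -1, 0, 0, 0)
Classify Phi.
Compute the Cartan integers a_ij = 2(alpha_i, alpha_j)/(alpha_j, alpha_j); the resulting 6x6 Cartan matrix is
[[2, 0, 0, 0, -1, 0], [0, 2, 0, -1, 0, 0], [0, 0, 2, -1, 0, -1], [0, -2, -1, 2, 0, 0], [-1, 0, 0, 0, 2, -1], [0, 0, -1, 0, -1, 2]].
The roots have two lengths (squared-length ratio 2:1); the short ones are alpha_{2}. The associated Dynkin diagram is a chain of 6 nodes with a double edge at one end; the terminal node there is the unique short simple root (B_6), so the type is B_6 (the algebra so(13)).

type B_6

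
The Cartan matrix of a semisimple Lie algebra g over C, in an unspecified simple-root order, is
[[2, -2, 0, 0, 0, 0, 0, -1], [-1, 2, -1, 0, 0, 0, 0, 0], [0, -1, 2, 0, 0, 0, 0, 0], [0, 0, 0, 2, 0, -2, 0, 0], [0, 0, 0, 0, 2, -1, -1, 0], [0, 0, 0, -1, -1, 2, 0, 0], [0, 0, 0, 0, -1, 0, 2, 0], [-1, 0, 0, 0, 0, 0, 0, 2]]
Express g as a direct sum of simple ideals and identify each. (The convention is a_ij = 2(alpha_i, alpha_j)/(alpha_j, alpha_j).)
C_4 (sp(8)) + F_4

The diagram associated to this matrix has two connected components: the simple roots {alpha_4, alpha_5, alpha_6, alpha_7} form a chain of 4 nodes with a double edge at one end; the terminal node there is the unique long simple root (C_4), and {alpha_1, alpha_2, alpha_3, alpha_8} form a chain of 4 nodes with a double edge between the middle two (F_4). A semisimple Lie algebra decomposes uniquely as the direct sum of simple ideals, one per connected component of its Dynkin diagram, so g ≅ C_4 ⊕ F_4 (dimension 36 + 52 = 88).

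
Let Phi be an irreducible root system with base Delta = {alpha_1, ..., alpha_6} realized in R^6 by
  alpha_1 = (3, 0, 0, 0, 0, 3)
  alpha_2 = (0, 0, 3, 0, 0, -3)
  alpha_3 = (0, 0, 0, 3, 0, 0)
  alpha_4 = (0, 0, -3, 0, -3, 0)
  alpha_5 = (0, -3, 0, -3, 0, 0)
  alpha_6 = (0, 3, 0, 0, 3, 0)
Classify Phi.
Compute the Cartan integers a_ij = 2(alpha_i, alpha_j)/(alpha_j, alpha_j); the resulting 6x6 Cartan matrix is
[[2, -1, 0, 0, 0, 0], [-1, 2, 0, -1, 0, 0], [0, 0, 2, 0, -1, 0], [0, -1, 0, 2, 0, -1], [0, 0, -2, 0, 2, -1], [0, 0, 0, -1, -1, 2]].
The roots have two lengths (squared-length ratio 2:1); the short ones are alpha_{3}. The associated Dynkin diagram is a chain of 6 nodes with a double edge at one end; the terminal node there is the unique short simple root (B_6), so the type is B_6 (the algebra so(13)).

type B_6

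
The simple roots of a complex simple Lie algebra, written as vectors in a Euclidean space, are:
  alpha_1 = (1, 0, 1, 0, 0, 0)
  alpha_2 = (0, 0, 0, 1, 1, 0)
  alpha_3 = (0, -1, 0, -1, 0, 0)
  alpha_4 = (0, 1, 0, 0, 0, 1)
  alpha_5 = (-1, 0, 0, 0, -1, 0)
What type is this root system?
Compute the Cartan integers a_ij = 2(alpha_i, alpha_j)/(alpha_j, alpha_j); the resulting 5x5 Cartan matrix is
[[2, 0, 0, 0, -1], [0, 2, -1, 0, -1], [0, -1, 2, -1, 0], [0, 0, -1, 2, 0], [-1, -1, 0, 0, 2]].
All simple roots have the same length, so the diagram is simply laced. The associated Dynkin diagram is a chain of 5 nodes with single edges (A_5), so the type is A_5 (the algebra sl(6)).

A_5 (sl(6))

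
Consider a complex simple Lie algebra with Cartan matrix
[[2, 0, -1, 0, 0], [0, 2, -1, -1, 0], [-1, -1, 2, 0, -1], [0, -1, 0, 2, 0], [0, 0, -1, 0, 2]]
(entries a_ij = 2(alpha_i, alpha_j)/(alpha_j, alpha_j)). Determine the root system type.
type D_5

The matrix has rank 5 with 2's on the diagonal. Reading the off-diagonal entries as Dynkin edges (a single edge where a_ij = a_ji = -1; a double or triple edge where a_ij * a_ji = 2 or 3), the diagram is a chain of 3 nodes with a fork of two nodes at one end (D_5). One simple-root ordering that puts it in standard form is (alpha_4, alpha_2, alpha_3, alpha_1, alpha_5). So the algebra is type D_5, i.e. so(10).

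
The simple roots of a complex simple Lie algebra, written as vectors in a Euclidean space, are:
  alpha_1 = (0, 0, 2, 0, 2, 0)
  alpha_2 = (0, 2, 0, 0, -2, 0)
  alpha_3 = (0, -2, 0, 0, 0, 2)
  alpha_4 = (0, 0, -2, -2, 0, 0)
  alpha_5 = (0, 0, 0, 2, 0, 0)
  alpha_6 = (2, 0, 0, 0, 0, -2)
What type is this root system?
Compute the Cartan integers a_ij = 2(alpha_i, alpha_j)/(alpha_j, alpha_j); the resulting 6x6 Cartan matrix is
[[2, -1, 0, -1, 0, 0], [-1, 2, -1, 0, 0, 0], [0, -1, 2, 0, 0, -1], [-1, 0, 0, 2, -2, 0], [0, 0, 0, -1, 2, 0], [0, 0, -1, 0, 0, 2]].
The roots have two lengths (squared-length ratio 2:1); the short ones are alpha_{5}. The associated Dynkin diagram is a chain of 6 nodes with a double edge at one end; the terminal node there is the unique short simple root (B_6), so the type is B_6 (the algebra so(13)).

type B_6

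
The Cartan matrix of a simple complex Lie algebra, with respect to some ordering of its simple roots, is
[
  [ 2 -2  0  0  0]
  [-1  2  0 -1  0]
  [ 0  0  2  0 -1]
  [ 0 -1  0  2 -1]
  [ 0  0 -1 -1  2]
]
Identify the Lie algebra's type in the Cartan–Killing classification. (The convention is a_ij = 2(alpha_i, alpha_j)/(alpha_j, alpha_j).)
C5

The matrix has rank 5 with 2's on the diagonal. Reading the off-diagonal entries as Dynkin edges (a single edge where a_ij = a_ji = -1; a double or triple edge where a_ij * a_ji = 2 or 3), the diagram is a chain of 5 nodes with a double edge at one end; the terminal node there is the unique long simple root (C_5). One simple-root ordering that puts it in standard form is (alpha_3, alpha_5, alpha_4, alpha_2, alpha_1). So the algebra is type C_5, i.e. sp(10).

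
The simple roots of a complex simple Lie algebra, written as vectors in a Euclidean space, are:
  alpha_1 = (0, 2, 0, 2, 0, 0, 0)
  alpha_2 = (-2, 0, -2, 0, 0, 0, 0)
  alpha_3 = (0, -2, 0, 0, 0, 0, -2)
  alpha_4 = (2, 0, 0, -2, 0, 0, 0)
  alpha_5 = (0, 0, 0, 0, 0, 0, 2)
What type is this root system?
B5

Compute the Cartan integers a_ij = 2(alpha_i, alpha_j)/(alpha_j, alpha_j); the resulting 5x5 Cartan matrix is
[[2, 0, -1, -1, 0], [0, 2, 0, -1, 0], [-1, 0, 2, 0, -2], [-1, -1, 0, 2, 0], [0, 0, -1, 0, 2]].
The roots have two lengths (squared-length ratio 2:1); the short ones are alpha_{5}. The associated Dynkin diagram is a chain of 5 nodes with a double edge at one end; the terminal node there is the unique short simple root (B_5), so the type is B_5 (the algebra so(11)).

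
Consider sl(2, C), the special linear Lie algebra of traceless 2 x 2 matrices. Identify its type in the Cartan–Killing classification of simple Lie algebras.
This is sl(2), which has dimension 2^2 - 1 = 3 and rank 2 - 1 = 1 (a Cartan subalgebra is the diagonal traceless matrices). In the classification of classical Lie algebras, the special linear algebra sl(n+1) has type A_n; here n = 1, so the Dynkin diagram is a chain of 1 nodes with single edges (A_1). Hence the type is A_1.

A_1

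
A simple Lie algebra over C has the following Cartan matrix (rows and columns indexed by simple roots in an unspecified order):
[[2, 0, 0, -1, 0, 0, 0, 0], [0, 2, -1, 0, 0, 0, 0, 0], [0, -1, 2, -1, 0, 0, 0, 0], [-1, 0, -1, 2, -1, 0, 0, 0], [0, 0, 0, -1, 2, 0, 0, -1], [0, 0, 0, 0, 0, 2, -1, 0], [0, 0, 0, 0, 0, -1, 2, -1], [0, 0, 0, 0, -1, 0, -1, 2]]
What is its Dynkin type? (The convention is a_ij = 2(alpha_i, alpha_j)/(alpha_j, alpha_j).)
The matrix has rank 8 with 2's on the diagonal. Reading the off-diagonal entries as Dynkin edges (a single edge where a_ij = a_ji = -1; a double or triple edge where a_ij * a_ji = 2 or 3), the diagram is a chain of 7 nodes with one extra node attached to the third node from one end (E_8). One simple-root ordering that puts it in standard form is (alpha_2, alpha_1, alpha_3, alpha_4, alpha_5, alpha_8, alpha_7, alpha_6). So the algebra is type E_8.

E_8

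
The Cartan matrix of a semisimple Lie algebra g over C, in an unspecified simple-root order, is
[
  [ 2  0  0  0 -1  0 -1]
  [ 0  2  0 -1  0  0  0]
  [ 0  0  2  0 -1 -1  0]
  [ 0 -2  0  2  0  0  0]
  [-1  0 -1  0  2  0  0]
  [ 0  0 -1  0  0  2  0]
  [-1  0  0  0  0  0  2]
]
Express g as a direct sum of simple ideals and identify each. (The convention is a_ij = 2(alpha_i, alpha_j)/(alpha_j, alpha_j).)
A5 + B2

The diagram associated to this matrix has two connected components: the simple roots {alpha_1, alpha_3, alpha_5, alpha_6, alpha_7} form a chain of 5 nodes with single edges (A_5), and {alpha_2, alpha_4} form a chain of 2 nodes with a double edge at one end; the terminal node there is the unique short simple root (B_2). A semisimple Lie algebra decomposes uniquely as the direct sum of simple ideals, one per connected component of its Dynkin diagram, so g ≅ A_5 ⊕ B_2 (dimension 35 + 10 = 45).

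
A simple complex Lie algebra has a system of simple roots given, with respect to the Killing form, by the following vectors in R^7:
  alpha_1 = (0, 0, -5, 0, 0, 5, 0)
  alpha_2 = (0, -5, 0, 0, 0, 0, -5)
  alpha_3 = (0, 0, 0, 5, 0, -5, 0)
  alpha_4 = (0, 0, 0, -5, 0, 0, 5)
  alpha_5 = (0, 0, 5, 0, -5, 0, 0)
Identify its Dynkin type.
Compute the Cartan integers a_ij = 2(alpha_i, alpha_j)/(alpha_j, alpha_j); the resulting 5x5 Cartan matrix is
[[2, 0, -1, 0, -1], [0, 2, 0, -1, 0], [-1, 0, 2, -1, 0], [0, -1, -1, 2, 0], [-1, 0, 0, 0, 2]].
All simple roots have the same length, so the diagram is simply laced. The associated Dynkin diagram is a chain of 5 nodes with single edges (A_5), so the type is A_5 (the algebra sl(6)).

A_5 (sl(6))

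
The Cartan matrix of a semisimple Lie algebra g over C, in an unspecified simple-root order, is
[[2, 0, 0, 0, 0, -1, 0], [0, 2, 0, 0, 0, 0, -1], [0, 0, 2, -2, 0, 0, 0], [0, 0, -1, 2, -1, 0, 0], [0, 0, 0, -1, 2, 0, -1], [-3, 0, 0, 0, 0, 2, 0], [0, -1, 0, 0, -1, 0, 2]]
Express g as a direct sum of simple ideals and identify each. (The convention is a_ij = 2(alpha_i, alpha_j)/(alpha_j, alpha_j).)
C_5 (sp(10)) ⊕ G_2

The diagram associated to this matrix has two connected components: the simple roots {alpha_2, alpha_3, alpha_4, alpha_5, alpha_7} form a chain of 5 nodes with a double edge at one end; the terminal node there is the unique long simple root (C_5), and {alpha_1, alpha_6} form two nodes joined by a triple edge (G_2). A semisimple Lie algebra decomposes uniquely as the direct sum of simple ideals, one per connected component of its Dynkin diagram, so g ≅ C_5 ⊕ G_2 (dimension 55 + 14 = 69).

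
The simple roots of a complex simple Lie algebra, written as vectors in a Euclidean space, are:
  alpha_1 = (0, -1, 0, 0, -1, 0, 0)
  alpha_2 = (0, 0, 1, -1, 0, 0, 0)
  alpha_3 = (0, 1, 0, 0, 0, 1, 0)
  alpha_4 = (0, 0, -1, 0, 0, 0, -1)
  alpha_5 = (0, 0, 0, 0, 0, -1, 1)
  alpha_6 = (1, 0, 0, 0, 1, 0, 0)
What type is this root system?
A6

Compute the Cartan integers a_ij = 2(alpha_i, alpha_j)/(alpha_j, alpha_j); the resulting 6x6 Cartan matrix is
[[2, 0, -1, 0, 0, -1], [0, 2, 0, -1, 0, 0], [-1, 0, 2, 0, -1, 0], [0, -1, 0, 2, -1, 0], [0, 0, -1, -1, 2, 0], [-1, 0, 0, 0, 0, 2]].
All simple roots have the same length, so the diagram is simply laced. The associated Dynkin diagram is a chain of 6 nodes with single edges (A_6), so the type is A_6 (the algebra sl(7)).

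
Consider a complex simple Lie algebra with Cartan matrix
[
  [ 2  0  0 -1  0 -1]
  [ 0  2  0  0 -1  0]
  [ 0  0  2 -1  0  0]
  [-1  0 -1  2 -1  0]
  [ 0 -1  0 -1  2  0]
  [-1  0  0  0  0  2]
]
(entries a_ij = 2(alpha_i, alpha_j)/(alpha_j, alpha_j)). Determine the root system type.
The matrix has rank 6 with 2's on the diagonal. Reading the off-diagonal entries as Dynkin edges (a single edge where a_ij = a_ji = -1; a double or triple edge where a_ij * a_ji = 2 or 3), the diagram is a chain of 5 nodes with one extra node attached to the third node from one end (E_6). One simple-root ordering that puts it in standard form is (alpha_2, alpha_3, alpha_5, alpha_4, alpha_1, alpha_6). So the algebra is type E_6.

E_6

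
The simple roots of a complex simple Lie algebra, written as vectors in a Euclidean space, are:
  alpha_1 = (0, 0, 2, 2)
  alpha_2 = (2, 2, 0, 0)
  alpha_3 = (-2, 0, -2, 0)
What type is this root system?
A3

Compute the Cartan integers a_ij = 2(alpha_i, alpha_j)/(alpha_j, alpha_j); the resulting 3x3 Cartan matrix is
[[2, 0, -1], [0, 2, -1], [-1, -1, 2]].
All simple roots have the same length, so the diagram is simply laced. The associated Dynkin diagram is a chain of 3 nodes with single edges (A_3), so the type is A_3 (the algebra sl(4)).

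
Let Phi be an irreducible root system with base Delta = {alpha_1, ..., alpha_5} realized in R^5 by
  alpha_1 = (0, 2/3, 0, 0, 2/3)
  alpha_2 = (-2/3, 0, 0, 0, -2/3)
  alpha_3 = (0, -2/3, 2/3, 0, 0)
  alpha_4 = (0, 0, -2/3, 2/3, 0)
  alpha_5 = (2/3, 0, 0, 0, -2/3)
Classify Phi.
Compute the Cartan integers a_ij = 2(alpha_i, alpha_j)/(alpha_j, alpha_j); the resulting 5x5 Cartan matrix is
[[2, -1, -1, 0, -1], [-1, 2, 0, 0, 0], [-1, 0, 2, -1, 0], [0, 0, -1, 2, 0], [-1, 0, 0, 0, 2]].
All simple roots have the same length, so the diagram is simply laced. The associated Dynkin diagram is a chain of 3 nodes with a fork of two nodes at one end (D_5), so the type is D_5 (the algebra so(10)).

D5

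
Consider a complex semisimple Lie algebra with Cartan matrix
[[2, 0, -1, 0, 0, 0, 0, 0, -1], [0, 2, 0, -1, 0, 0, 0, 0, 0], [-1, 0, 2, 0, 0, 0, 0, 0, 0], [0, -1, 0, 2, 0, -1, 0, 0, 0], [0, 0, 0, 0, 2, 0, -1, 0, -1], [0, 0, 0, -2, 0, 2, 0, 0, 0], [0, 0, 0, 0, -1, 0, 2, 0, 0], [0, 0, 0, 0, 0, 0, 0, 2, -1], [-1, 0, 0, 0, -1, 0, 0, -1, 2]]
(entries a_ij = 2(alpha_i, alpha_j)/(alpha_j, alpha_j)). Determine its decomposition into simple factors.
The diagram associated to this matrix has two connected components: the simple roots {alpha_2, alpha_4, alpha_6} form a chain of 3 nodes with a double edge at one end; the terminal node there is the unique long simple root (C_3), and {alpha_1, alpha_3, alpha_5, alpha_7, alpha_8, alpha_9} form a chain of 5 nodes with one extra node attached to the third node from one end (E_6). A semisimple Lie algebra decomposes uniquely as the direct sum of simple ideals, one per connected component of its Dynkin diagram, so g ≅ C_3 ⊕ E_6 (dimension 21 + 78 = 99).

type C_3 ⊕ type E_6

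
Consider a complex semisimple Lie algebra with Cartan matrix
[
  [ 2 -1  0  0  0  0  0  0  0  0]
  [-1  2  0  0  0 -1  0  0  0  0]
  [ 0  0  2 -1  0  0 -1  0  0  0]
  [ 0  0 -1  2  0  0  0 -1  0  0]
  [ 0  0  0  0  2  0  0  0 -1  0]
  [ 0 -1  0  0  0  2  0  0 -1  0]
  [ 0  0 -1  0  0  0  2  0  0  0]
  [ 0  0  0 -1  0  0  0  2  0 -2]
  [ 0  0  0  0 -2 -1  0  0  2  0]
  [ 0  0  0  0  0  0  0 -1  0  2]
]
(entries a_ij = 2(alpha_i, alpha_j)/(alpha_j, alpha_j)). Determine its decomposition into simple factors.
B_5 (so(11)) ⊕ B_5 (so(11))

The diagram associated to this matrix has two connected components: the simple roots {alpha_1, alpha_2, alpha_5, alpha_6, alpha_9} form a chain of 5 nodes with a double edge at one end; the terminal node there is the unique short simple root (B_5), and {alpha_3, alpha_4, alpha_7, alpha_8, alpha_10} form a chain of 5 nodes with a double edge at one end; the terminal node there is the unique short simple root (B_5). A semisimple Lie algebra decomposes uniquely as the direct sum of simple ideals, one per connected component of its Dynkin diagram, so g ≅ B_5 ⊕ B_5 (dimension 55 + 55 = 110).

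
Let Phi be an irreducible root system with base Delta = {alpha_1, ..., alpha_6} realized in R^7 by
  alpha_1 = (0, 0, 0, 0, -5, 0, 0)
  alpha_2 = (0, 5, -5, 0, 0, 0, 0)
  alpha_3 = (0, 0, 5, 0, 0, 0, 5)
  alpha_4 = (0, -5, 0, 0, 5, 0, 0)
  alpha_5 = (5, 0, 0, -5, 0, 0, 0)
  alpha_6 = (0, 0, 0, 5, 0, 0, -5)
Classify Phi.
Compute the Cartan integers a_ij = 2(alpha_i, alpha_j)/(alpha_j, alpha_j); the resulting 6x6 Cartan matrix is
[[2, 0, 0, -1, 0, 0], [0, 2, -1, -1, 0, 0], [0, -1, 2, 0, 0, -1], [-2, -1, 0, 2, 0, 0], [0, 0, 0, 0, 2, -1], [0, 0, -1, 0, -1, 2]].
The roots have two lengths (squared-length ratio 2:1); the short ones are alpha_{1}. The associated Dynkin diagram is a chain of 6 nodes with a double edge at one end; the terminal node there is the unique short simple root (B_6), so the type is B_6 (the algebra so(13)).

B_6 (so(13))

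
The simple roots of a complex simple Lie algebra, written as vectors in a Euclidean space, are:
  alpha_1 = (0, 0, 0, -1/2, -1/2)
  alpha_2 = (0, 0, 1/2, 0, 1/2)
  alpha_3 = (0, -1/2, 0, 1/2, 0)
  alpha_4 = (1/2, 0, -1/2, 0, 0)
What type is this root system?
A4

Compute the Cartan integers a_ij = 2(alpha_i, alpha_j)/(alpha_j, alpha_j); the resulting 4x4 Cartan matrix is
[[2, -1, -1, 0], [-1, 2, 0, -1], [-1, 0, 2, 0], [0, -1, 0, 2]].
All simple roots have the same length, so the diagram is simply laced. The associated Dynkin diagram is a chain of 4 nodes with single edges (A_4), so the type is A_4 (the algebra sl(5)).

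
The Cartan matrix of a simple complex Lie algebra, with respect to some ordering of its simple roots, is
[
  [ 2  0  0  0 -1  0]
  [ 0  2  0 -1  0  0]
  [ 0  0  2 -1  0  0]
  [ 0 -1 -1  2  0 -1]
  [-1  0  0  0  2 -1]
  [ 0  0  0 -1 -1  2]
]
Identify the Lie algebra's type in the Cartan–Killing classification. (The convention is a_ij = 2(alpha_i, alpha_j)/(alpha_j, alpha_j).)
The matrix has rank 6 with 2's on the diagonal. Reading the off-diagonal entries as Dynkin edges (a single edge where a_ij = a_ji = -1; a double or triple edge where a_ij * a_ji = 2 or 3), the diagram is a chain of 4 nodes with a fork of two nodes at one end (D_6). One simple-root ordering that puts it in standard form is (alpha_1, alpha_5, alpha_6, alpha_4, alpha_2, alpha_3). So the algebra is type D_6, i.e. so(12).

D6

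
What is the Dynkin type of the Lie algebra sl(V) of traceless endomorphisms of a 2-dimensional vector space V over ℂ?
type A_1

This is sl(2), which has dimension 2^2 - 1 = 3 and rank 2 - 1 = 1 (a Cartan subalgebra is the diagonal traceless matrices). In the classification of classical Lie algebras, the special linear algebra sl(n+1) has type A_n; here n = 1, so the Dynkin diagram is a chain of 1 nodes with single edges (A_1). Hence the type is A_1.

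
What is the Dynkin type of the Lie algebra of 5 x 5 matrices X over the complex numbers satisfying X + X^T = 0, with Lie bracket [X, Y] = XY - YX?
B_2 (so(5))

This is so(5) with 5 odd, which has dimension 5(5-1)/2 = 10 and rank (5-1)/2 = 2. In the classification of classical Lie algebras, the orthogonal algebra so(2n+1) in an odd number of variables has type B_n; here n = 2, so the Dynkin diagram is a chain of 2 nodes with a double edge at one end; the terminal node there is the unique short simple root (B_2). Hence the type is B_2.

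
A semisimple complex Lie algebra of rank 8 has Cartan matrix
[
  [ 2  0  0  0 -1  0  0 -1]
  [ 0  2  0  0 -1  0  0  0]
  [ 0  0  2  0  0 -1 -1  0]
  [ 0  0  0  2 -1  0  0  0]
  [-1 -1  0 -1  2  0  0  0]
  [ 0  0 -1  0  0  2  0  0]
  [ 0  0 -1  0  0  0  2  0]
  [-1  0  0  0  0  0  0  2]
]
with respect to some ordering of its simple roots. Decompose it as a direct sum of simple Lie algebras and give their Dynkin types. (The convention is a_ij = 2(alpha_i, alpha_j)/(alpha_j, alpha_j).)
The diagram associated to this matrix has two connected components: the simple roots {alpha_3, alpha_6, alpha_7} form a chain of 3 nodes with single edges (A_3), and {alpha_1, alpha_2, alpha_4, alpha_5, alpha_8} form a chain of 3 nodes with a fork of two nodes at one end (D_5). A semisimple Lie algebra decomposes uniquely as the direct sum of simple ideals, one per connected component of its Dynkin diagram, so g ≅ A_3 ⊕ D_5 (dimension 15 + 45 = 60).

A3 ⊕ D5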